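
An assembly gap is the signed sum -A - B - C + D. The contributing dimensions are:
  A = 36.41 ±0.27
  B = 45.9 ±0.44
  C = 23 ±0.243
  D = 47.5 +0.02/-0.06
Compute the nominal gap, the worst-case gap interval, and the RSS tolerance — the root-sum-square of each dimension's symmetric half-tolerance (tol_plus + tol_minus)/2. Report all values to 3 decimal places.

Stack each dimension's contribution:
  -A: nom -36.410 → Σnom=-36.410; wc +0.270/-0.270 → slack +0.270/-0.270; half-tol=0.270, Σhalf²=0.072900
  -B: nom -45.900 → Σnom=-82.310; wc +0.440/-0.440 → slack +0.710/-0.710; half-tol=0.440, Σhalf²=0.266500
  -C: nom -23.000 → Σnom=-105.310; wc +0.243/-0.243 → slack +0.953/-0.953; half-tol=0.243, Σhalf²=0.325549
  +D: nom +47.500 → Σnom=-57.810; wc +0.020/-0.060 → slack +0.973/-1.013; half-tol=0.040, Σhalf²=0.327149
Nominal = -57.810. Worst-case = [-57.810 - 1.013, -57.810 + 0.973] = [-58.823, -56.837]. RSS = √0.327149 = 0.572.

nominal=-57.810 wc=[-58.823,-56.837] rss=0.572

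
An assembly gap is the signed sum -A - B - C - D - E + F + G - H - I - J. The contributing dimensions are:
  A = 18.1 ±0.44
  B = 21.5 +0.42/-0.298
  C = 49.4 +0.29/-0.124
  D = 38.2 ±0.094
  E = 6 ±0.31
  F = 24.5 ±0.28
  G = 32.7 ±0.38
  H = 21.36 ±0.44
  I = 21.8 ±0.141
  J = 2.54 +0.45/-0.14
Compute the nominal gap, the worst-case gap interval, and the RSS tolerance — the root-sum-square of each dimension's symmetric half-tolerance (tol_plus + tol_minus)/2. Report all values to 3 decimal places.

nominal=-121.700 wc=[-124.945,-119.053] rss=0.997

Stack each dimension's contribution:
  -A: nom -18.100 → Σnom=-18.100; wc +0.440/-0.440 → slack +0.440/-0.440; half-tol=0.440, Σhalf²=0.193600
  -B: nom -21.500 → Σnom=-39.600; wc +0.298/-0.420 → slack +0.738/-0.860; half-tol=0.359, Σhalf²=0.322481
  -C: nom -49.400 → Σnom=-89.000; wc +0.124/-0.290 → slack +0.862/-1.150; half-tol=0.207, Σhalf²=0.365330
  -D: nom -38.200 → Σnom=-127.200; wc +0.094/-0.094 → slack +0.956/-1.244; half-tol=0.094, Σhalf²=0.374166
  -E: nom -6.000 → Σnom=-133.200; wc +0.310/-0.310 → slack +1.266/-1.554; half-tol=0.310, Σhalf²=0.470266
  +F: nom +24.500 → Σnom=-108.700; wc +0.280/-0.280 → slack +1.546/-1.834; half-tol=0.280, Σhalf²=0.548666
  +G: nom +32.700 → Σnom=-76.000; wc +0.380/-0.380 → slack +1.926/-2.214; half-tol=0.380, Σhalf²=0.693066
  -H: nom -21.360 → Σnom=-97.360; wc +0.440/-0.440 → slack +2.366/-2.654; half-tol=0.440, Σhalf²=0.886666
  -I: nom -21.800 → Σnom=-119.160; wc +0.141/-0.141 → slack +2.507/-2.795; half-tol=0.141, Σhalf²=0.906547
  -J: nom -2.540 → Σnom=-121.700; wc +0.140/-0.450 → slack +2.647/-3.245; half-tol=0.295, Σhalf²=0.993572
Nominal = -121.700. Worst-case = [-121.700 - 3.245, -121.700 + 2.647] = [-124.945, -119.053]. RSS = √0.993572 = 0.997.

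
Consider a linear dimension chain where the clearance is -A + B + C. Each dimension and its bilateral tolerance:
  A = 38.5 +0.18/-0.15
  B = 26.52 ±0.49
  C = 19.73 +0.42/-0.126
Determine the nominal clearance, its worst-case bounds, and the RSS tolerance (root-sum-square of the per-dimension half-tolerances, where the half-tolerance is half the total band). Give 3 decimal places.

nominal=7.750 wc=[6.954,8.810] rss=0.585

Stack each dimension's contribution:
  -A: nom -38.500 → Σnom=-38.500; wc +0.150/-0.180 → slack +0.150/-0.180; half-tol=0.165, Σhalf²=0.027225
  +B: nom +26.520 → Σnom=-11.980; wc +0.490/-0.490 → slack +0.640/-0.670; half-tol=0.490, Σhalf²=0.267325
  +C: nom +19.730 → Σnom=7.750; wc +0.420/-0.126 → slack +1.060/-0.796; half-tol=0.273, Σhalf²=0.341854
Nominal = 7.750. Worst-case = [7.750 - 0.796, 7.750 + 1.060] = [6.954, 8.810]. RSS = √0.341854 = 0.585.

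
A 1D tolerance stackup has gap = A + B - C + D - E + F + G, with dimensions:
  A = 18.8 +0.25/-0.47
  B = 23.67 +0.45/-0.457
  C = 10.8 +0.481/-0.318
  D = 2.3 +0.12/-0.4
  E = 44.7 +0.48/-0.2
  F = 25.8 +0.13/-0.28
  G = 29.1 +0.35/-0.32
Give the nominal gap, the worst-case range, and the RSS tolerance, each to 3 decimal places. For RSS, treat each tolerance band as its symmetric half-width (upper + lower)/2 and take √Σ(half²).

Stack each dimension's contribution:
  +A: nom +18.800 → Σnom=18.800; wc +0.250/-0.470 → slack +0.250/-0.470; half-tol=0.360, Σhalf²=0.129600
  +B: nom +23.670 → Σnom=42.470; wc +0.450/-0.457 → slack +0.700/-0.927; half-tol=0.454, Σhalf²=0.335262
  -C: nom -10.800 → Σnom=31.670; wc +0.318/-0.481 → slack +1.018/-1.408; half-tol=0.399, Σhalf²=0.494862
  +D: nom +2.300 → Σnom=33.970; wc +0.120/-0.400 → slack +1.138/-1.808; half-tol=0.260, Σhalf²=0.562462
  -E: nom -44.700 → Σnom=-10.730; wc +0.200/-0.480 → slack +1.338/-2.288; half-tol=0.340, Σhalf²=0.678063
  +F: nom +25.800 → Σnom=15.070; wc +0.130/-0.280 → slack +1.468/-2.568; half-tol=0.205, Σhalf²=0.720087
  +G: nom +29.100 → Σnom=44.170; wc +0.350/-0.320 → slack +1.818/-2.888; half-tol=0.335, Σhalf²=0.832313
Nominal = 44.170. Worst-case = [44.170 - 2.888, 44.170 + 1.818] = [41.282, 45.988]. RSS = √0.832313 = 0.912.

nominal=44.170 wc=[41.282,45.988] rss=0.912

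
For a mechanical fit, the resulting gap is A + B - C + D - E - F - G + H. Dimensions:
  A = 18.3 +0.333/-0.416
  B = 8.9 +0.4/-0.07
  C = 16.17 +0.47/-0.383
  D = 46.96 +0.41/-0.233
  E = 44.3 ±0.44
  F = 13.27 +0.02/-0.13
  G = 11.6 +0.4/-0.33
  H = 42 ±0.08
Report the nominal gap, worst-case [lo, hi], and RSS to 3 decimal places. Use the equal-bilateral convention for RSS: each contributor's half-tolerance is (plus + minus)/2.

nominal=30.820 wc=[28.691,33.326] rss=0.905

Stack each dimension's contribution:
  +A: nom +18.300 → Σnom=18.300; wc +0.333/-0.416 → slack +0.333/-0.416; half-tol=0.374, Σhalf²=0.140250
  +B: nom +8.900 → Σnom=27.200; wc +0.400/-0.070 → slack +0.733/-0.486; half-tol=0.235, Σhalf²=0.195475
  -C: nom -16.170 → Σnom=11.030; wc +0.383/-0.470 → slack +1.116/-0.956; half-tol=0.426, Σhalf²=0.377377
  +D: nom +46.960 → Σnom=57.990; wc +0.410/-0.233 → slack +1.526/-1.189; half-tol=0.322, Σhalf²=0.480740
  -E: nom -44.300 → Σnom=13.690; wc +0.440/-0.440 → slack +1.966/-1.629; half-tol=0.440, Σhalf²=0.674340
  -F: nom -13.270 → Σnom=0.420; wc +0.130/-0.020 → slack +2.096/-1.649; half-tol=0.075, Σhalf²=0.679965
  -G: nom -11.600 → Σnom=-11.180; wc +0.330/-0.400 → slack +2.426/-2.049; half-tol=0.365, Σhalf²=0.813190
  +H: nom +42.000 → Σnom=30.820; wc +0.080/-0.080 → slack +2.506/-2.129; half-tol=0.080, Σhalf²=0.819590
Nominal = 30.820. Worst-case = [30.820 - 2.129, 30.820 + 2.506] = [28.691, 33.326]. RSS = √0.819590 = 0.905.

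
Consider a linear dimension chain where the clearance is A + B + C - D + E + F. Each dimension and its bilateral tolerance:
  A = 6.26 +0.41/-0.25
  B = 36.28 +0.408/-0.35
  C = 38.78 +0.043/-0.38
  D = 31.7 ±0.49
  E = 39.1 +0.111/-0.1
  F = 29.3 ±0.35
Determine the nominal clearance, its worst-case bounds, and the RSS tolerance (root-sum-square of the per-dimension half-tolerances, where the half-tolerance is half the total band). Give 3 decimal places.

Stack each dimension's contribution:
  +A: nom +6.260 → Σnom=6.260; wc +0.410/-0.250 → slack +0.410/-0.250; half-tol=0.330, Σhalf²=0.108900
  +B: nom +36.280 → Σnom=42.540; wc +0.408/-0.350 → slack +0.818/-0.600; half-tol=0.379, Σhalf²=0.252541
  +C: nom +38.780 → Σnom=81.320; wc +0.043/-0.380 → slack +0.861/-0.980; half-tol=0.211, Σhalf²=0.297273
  -D: nom -31.700 → Σnom=49.620; wc +0.490/-0.490 → slack +1.351/-1.470; half-tol=0.490, Σhalf²=0.537373
  +E: nom +39.100 → Σnom=88.720; wc +0.111/-0.100 → slack +1.462/-1.570; half-tol=0.106, Σhalf²=0.548503
  +F: nom +29.300 → Σnom=118.020; wc +0.350/-0.350 → slack +1.812/-1.920; half-tol=0.350, Σhalf²=0.671003
Nominal = 118.020. Worst-case = [118.020 - 1.920, 118.020 + 1.812] = [116.100, 119.832]. RSS = √0.671003 = 0.819.

nominal=118.020 wc=[116.100,119.832] rss=0.819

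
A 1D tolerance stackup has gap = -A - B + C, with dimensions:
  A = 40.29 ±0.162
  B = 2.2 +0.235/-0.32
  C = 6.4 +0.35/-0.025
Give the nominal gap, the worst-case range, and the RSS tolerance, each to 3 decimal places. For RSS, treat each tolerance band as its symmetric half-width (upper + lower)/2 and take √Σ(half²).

Stack each dimension's contribution:
  -A: nom -40.290 → Σnom=-40.290; wc +0.162/-0.162 → slack +0.162/-0.162; half-tol=0.162, Σhalf²=0.026244
  -B: nom -2.200 → Σnom=-42.490; wc +0.320/-0.235 → slack +0.482/-0.397; half-tol=0.277, Σhalf²=0.103250
  +C: nom +6.400 → Σnom=-36.090; wc +0.350/-0.025 → slack +0.832/-0.422; half-tol=0.188, Σhalf²=0.138406
Nominal = -36.090. Worst-case = [-36.090 - 0.422, -36.090 + 0.832] = [-36.512, -35.258]. RSS = √0.138406 = 0.372.

nominal=-36.090 wc=[-36.512,-35.258] rss=0.372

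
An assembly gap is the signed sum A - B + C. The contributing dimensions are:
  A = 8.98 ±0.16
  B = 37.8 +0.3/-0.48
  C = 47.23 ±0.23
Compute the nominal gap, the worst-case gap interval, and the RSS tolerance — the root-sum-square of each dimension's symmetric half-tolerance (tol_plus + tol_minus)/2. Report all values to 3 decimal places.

nominal=18.410 wc=[17.720,19.280] rss=0.480

Stack each dimension's contribution:
  +A: nom +8.980 → Σnom=8.980; wc +0.160/-0.160 → slack +0.160/-0.160; half-tol=0.160, Σhalf²=0.025600
  -B: nom -37.800 → Σnom=-28.820; wc +0.480/-0.300 → slack +0.640/-0.460; half-tol=0.390, Σhalf²=0.177700
  +C: nom +47.230 → Σnom=18.410; wc +0.230/-0.230 → slack +0.870/-0.690; half-tol=0.230, Σhalf²=0.230600
Nominal = 18.410. Worst-case = [18.410 - 0.690, 18.410 + 0.870] = [17.720, 19.280]. RSS = √0.230600 = 0.480.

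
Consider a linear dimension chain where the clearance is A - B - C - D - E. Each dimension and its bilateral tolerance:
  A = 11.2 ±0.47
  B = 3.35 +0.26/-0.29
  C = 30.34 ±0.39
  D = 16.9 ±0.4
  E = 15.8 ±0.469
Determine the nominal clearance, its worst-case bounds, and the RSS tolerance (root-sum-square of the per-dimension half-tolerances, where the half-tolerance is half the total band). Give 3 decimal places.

nominal=-55.190 wc=[-57.179,-53.171] rss=0.910

Stack each dimension's contribution:
  +A: nom +11.200 → Σnom=11.200; wc +0.470/-0.470 → slack +0.470/-0.470; half-tol=0.470, Σhalf²=0.220900
  -B: nom -3.350 → Σnom=7.850; wc +0.290/-0.260 → slack +0.760/-0.730; half-tol=0.275, Σhalf²=0.296525
  -C: nom -30.340 → Σnom=-22.490; wc +0.390/-0.390 → slack +1.150/-1.120; half-tol=0.390, Σhalf²=0.448625
  -D: nom -16.900 → Σnom=-39.390; wc +0.400/-0.400 → slack +1.550/-1.520; half-tol=0.400, Σhalf²=0.608625
  -E: nom -15.800 → Σnom=-55.190; wc +0.469/-0.469 → slack +2.019/-1.989; half-tol=0.469, Σhalf²=0.828586
Nominal = -55.190. Worst-case = [-55.190 - 1.989, -55.190 + 2.019] = [-57.179, -53.171]. RSS = √0.828586 = 0.910.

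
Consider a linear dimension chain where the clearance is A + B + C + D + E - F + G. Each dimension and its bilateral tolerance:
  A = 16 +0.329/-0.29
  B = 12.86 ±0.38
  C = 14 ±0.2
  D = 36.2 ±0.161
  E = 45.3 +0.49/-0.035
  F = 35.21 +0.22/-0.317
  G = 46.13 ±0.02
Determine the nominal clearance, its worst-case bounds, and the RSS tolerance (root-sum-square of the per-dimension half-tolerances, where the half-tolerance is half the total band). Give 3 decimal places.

Stack each dimension's contribution:
  +A: nom +16.000 → Σnom=16.000; wc +0.329/-0.290 → slack +0.329/-0.290; half-tol=0.309, Σhalf²=0.095790
  +B: nom +12.860 → Σnom=28.860; wc +0.380/-0.380 → slack +0.709/-0.670; half-tol=0.380, Σhalf²=0.240190
  +C: nom +14.000 → Σnom=42.860; wc +0.200/-0.200 → slack +0.909/-0.870; half-tol=0.200, Σhalf²=0.280190
  +D: nom +36.200 → Σnom=79.060; wc +0.161/-0.161 → slack +1.070/-1.031; half-tol=0.161, Σhalf²=0.306111
  +E: nom +45.300 → Σnom=124.360; wc +0.490/-0.035 → slack +1.560/-1.066; half-tol=0.263, Σhalf²=0.375018
  -F: nom -35.210 → Σnom=89.150; wc +0.317/-0.220 → slack +1.877/-1.286; half-tol=0.269, Σhalf²=0.447110
  +G: nom +46.130 → Σnom=135.280; wc +0.020/-0.020 → slack +1.897/-1.306; half-tol=0.020, Σhalf²=0.447510
Nominal = 135.280. Worst-case = [135.280 - 1.306, 135.280 + 1.897] = [133.974, 137.177]. RSS = √0.447510 = 0.669.

nominal=135.280 wc=[133.974,137.177] rss=0.669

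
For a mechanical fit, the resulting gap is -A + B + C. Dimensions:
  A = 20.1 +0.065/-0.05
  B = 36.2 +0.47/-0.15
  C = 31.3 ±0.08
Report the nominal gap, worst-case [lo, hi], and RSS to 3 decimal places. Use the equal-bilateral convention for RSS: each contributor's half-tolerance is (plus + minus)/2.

Stack each dimension's contribution:
  -A: nom -20.100 → Σnom=-20.100; wc +0.050/-0.065 → slack +0.050/-0.065; half-tol=0.058, Σhalf²=0.003306
  +B: nom +36.200 → Σnom=16.100; wc +0.470/-0.150 → slack +0.520/-0.215; half-tol=0.310, Σhalf²=0.099406
  +C: nom +31.300 → Σnom=47.400; wc +0.080/-0.080 → slack +0.600/-0.295; half-tol=0.080, Σhalf²=0.105806
Nominal = 47.400. Worst-case = [47.400 - 0.295, 47.400 + 0.600] = [47.105, 48.000]. RSS = √0.105806 = 0.325.

nominal=47.400 wc=[47.105,48.000] rss=0.325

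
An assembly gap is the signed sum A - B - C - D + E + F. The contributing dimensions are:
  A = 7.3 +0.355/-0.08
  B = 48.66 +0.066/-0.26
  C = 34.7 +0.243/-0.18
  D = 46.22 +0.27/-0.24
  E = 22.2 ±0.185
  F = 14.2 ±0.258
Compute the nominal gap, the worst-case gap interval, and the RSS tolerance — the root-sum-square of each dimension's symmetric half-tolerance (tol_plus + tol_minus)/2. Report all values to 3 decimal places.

Stack each dimension's contribution:
  +A: nom +7.300 → Σnom=7.300; wc +0.355/-0.080 → slack +0.355/-0.080; half-tol=0.217, Σhalf²=0.047306
  -B: nom -48.660 → Σnom=-41.360; wc +0.260/-0.066 → slack +0.615/-0.146; half-tol=0.163, Σhalf²=0.073875
  -C: nom -34.700 → Σnom=-76.060; wc +0.180/-0.243 → slack +0.795/-0.389; half-tol=0.211, Σhalf²=0.118608
  -D: nom -46.220 → Σnom=-122.280; wc +0.240/-0.270 → slack +1.035/-0.659; half-tol=0.255, Σhalf²=0.183633
  +E: nom +22.200 → Σnom=-100.080; wc +0.185/-0.185 → slack +1.220/-0.844; half-tol=0.185, Σhalf²=0.217858
  +F: nom +14.200 → Σnom=-85.880; wc +0.258/-0.258 → slack +1.478/-1.102; half-tol=0.258, Σhalf²=0.284421
Nominal = -85.880. Worst-case = [-85.880 - 1.102, -85.880 + 1.478] = [-86.982, -84.402]. RSS = √0.284421 = 0.533.

nominal=-85.880 wc=[-86.982,-84.402] rss=0.533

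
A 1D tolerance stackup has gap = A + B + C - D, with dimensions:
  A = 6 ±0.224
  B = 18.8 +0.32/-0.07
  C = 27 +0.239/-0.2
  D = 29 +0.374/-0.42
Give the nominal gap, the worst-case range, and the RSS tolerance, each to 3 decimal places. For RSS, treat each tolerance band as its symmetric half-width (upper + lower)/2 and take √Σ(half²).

Stack each dimension's contribution:
  +A: nom +6.000 → Σnom=6.000; wc +0.224/-0.224 → slack +0.224/-0.224; half-tol=0.224, Σhalf²=0.050176
  +B: nom +18.800 → Σnom=24.800; wc +0.320/-0.070 → slack +0.544/-0.294; half-tol=0.195, Σhalf²=0.088201
  +C: nom +27.000 → Σnom=51.800; wc +0.239/-0.200 → slack +0.783/-0.494; half-tol=0.220, Σhalf²=0.136381
  -D: nom -29.000 → Σnom=22.800; wc +0.420/-0.374 → slack +1.203/-0.868; half-tol=0.397, Σhalf²=0.293990
Nominal = 22.800. Worst-case = [22.800 - 0.868, 22.800 + 1.203] = [21.932, 24.003]. RSS = √0.293990 = 0.542.

nominal=22.800 wc=[21.932,24.003] rss=0.542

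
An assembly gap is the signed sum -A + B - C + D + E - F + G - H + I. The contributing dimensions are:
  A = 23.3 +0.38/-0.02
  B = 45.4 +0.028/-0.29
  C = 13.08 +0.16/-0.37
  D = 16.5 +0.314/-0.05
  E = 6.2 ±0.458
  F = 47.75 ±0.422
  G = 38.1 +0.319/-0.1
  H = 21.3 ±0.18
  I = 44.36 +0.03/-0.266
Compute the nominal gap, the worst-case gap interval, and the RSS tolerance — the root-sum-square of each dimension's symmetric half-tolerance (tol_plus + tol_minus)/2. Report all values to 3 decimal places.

nominal=45.130 wc=[42.824,47.271] rss=0.809

Stack each dimension's contribution:
  -A: nom -23.300 → Σnom=-23.300; wc +0.020/-0.380 → slack +0.020/-0.380; half-tol=0.200, Σhalf²=0.040000
  +B: nom +45.400 → Σnom=22.100; wc +0.028/-0.290 → slack +0.048/-0.670; half-tol=0.159, Σhalf²=0.065281
  -C: nom -13.080 → Σnom=9.020; wc +0.370/-0.160 → slack +0.418/-0.830; half-tol=0.265, Σhalf²=0.135506
  +D: nom +16.500 → Σnom=25.520; wc +0.314/-0.050 → slack +0.732/-0.880; half-tol=0.182, Σhalf²=0.168630
  +E: nom +6.200 → Σnom=31.720; wc +0.458/-0.458 → slack +1.190/-1.338; half-tol=0.458, Σhalf²=0.378394
  -F: nom -47.750 → Σnom=-16.030; wc +0.422/-0.422 → slack +1.612/-1.760; half-tol=0.422, Σhalf²=0.556478
  +G: nom +38.100 → Σnom=22.070; wc +0.319/-0.100 → slack +1.931/-1.860; half-tol=0.210, Σhalf²=0.600368
  -H: nom -21.300 → Σnom=0.770; wc +0.180/-0.180 → slack +2.111/-2.040; half-tol=0.180, Σhalf²=0.632768
  +I: nom +44.360 → Σnom=45.130; wc +0.030/-0.266 → slack +2.141/-2.306; half-tol=0.148, Σhalf²=0.654672
Nominal = 45.130. Worst-case = [45.130 - 2.306, 45.130 + 2.141] = [42.824, 47.271]. RSS = √0.654672 = 0.809.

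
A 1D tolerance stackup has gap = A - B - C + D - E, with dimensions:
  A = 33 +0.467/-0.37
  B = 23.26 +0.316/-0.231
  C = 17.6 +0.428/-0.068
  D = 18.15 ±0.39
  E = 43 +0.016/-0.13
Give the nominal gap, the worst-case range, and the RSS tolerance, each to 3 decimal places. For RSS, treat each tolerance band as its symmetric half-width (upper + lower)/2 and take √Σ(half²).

nominal=-32.710 wc=[-34.230,-31.424] rss=0.685

Stack each dimension's contribution:
  +A: nom +33.000 → Σnom=33.000; wc +0.467/-0.370 → slack +0.467/-0.370; half-tol=0.418, Σhalf²=0.175142
  -B: nom -23.260 → Σnom=9.740; wc +0.231/-0.316 → slack +0.698/-0.686; half-tol=0.274, Σhalf²=0.249945
  -C: nom -17.600 → Σnom=-7.860; wc +0.068/-0.428 → slack +0.766/-1.114; half-tol=0.248, Σhalf²=0.311449
  +D: nom +18.150 → Σnom=10.290; wc +0.390/-0.390 → slack +1.156/-1.504; half-tol=0.390, Σhalf²=0.463549
  -E: nom -43.000 → Σnom=-32.710; wc +0.130/-0.016 → slack +1.286/-1.520; half-tol=0.073, Σhalf²=0.468878
Nominal = -32.710. Worst-case = [-32.710 - 1.520, -32.710 + 1.286] = [-34.230, -31.424]. RSS = √0.468878 = 0.685.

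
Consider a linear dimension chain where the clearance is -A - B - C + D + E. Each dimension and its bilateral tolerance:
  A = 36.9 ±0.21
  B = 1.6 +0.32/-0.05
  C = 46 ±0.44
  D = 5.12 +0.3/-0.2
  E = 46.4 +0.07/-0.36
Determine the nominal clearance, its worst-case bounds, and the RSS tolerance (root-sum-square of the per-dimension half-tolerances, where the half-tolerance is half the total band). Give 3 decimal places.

Stack each dimension's contribution:
  -A: nom -36.900 → Σnom=-36.900; wc +0.210/-0.210 → slack +0.210/-0.210; half-tol=0.210, Σhalf²=0.044100
  -B: nom -1.600 → Σnom=-38.500; wc +0.050/-0.320 → slack +0.260/-0.530; half-tol=0.185, Σhalf²=0.078325
  -C: nom -46.000 → Σnom=-84.500; wc +0.440/-0.440 → slack +0.700/-0.970; half-tol=0.440, Σhalf²=0.271925
  +D: nom +5.120 → Σnom=-79.380; wc +0.300/-0.200 → slack +1.000/-1.170; half-tol=0.250, Σhalf²=0.334425
  +E: nom +46.400 → Σnom=-32.980; wc +0.070/-0.360 → slack +1.070/-1.530; half-tol=0.215, Σhalf²=0.380650
Nominal = -32.980. Worst-case = [-32.980 - 1.530, -32.980 + 1.070] = [-34.510, -31.910]. RSS = √0.380650 = 0.617.

nominal=-32.980 wc=[-34.510,-31.910] rss=0.617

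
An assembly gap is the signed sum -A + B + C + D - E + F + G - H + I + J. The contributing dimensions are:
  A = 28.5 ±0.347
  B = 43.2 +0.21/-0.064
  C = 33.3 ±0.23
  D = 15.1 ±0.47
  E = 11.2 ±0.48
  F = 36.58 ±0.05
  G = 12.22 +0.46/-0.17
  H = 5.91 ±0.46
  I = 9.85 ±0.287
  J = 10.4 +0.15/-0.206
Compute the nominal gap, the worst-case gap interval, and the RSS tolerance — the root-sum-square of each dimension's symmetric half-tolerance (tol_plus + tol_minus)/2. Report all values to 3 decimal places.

Stack each dimension's contribution:
  -A: nom -28.500 → Σnom=-28.500; wc +0.347/-0.347 → slack +0.347/-0.347; half-tol=0.347, Σhalf²=0.120409
  +B: nom +43.200 → Σnom=14.700; wc +0.210/-0.064 → slack +0.557/-0.411; half-tol=0.137, Σhalf²=0.139178
  +C: nom +33.300 → Σnom=48.000; wc +0.230/-0.230 → slack +0.787/-0.641; half-tol=0.230, Σhalf²=0.192078
  +D: nom +15.100 → Σnom=63.100; wc +0.470/-0.470 → slack +1.257/-1.111; half-tol=0.470, Σhalf²=0.412978
  -E: nom -11.200 → Σnom=51.900; wc +0.480/-0.480 → slack +1.737/-1.591; half-tol=0.480, Σhalf²=0.643378
  +F: nom +36.580 → Σnom=88.480; wc +0.050/-0.050 → slack +1.787/-1.641; half-tol=0.050, Σhalf²=0.645878
  +G: nom +12.220 → Σnom=100.700; wc +0.460/-0.170 → slack +2.247/-1.811; half-tol=0.315, Σhalf²=0.745103
  -H: nom -5.910 → Σnom=94.790; wc +0.460/-0.460 → slack +2.707/-2.271; half-tol=0.460, Σhalf²=0.956703
  +I: nom +9.850 → Σnom=104.640; wc +0.287/-0.287 → slack +2.994/-2.558; half-tol=0.287, Σhalf²=1.039072
  +J: nom +10.400 → Σnom=115.040; wc +0.150/-0.206 → slack +3.144/-2.764; half-tol=0.178, Σhalf²=1.070756
Nominal = 115.040. Worst-case = [115.040 - 2.764, 115.040 + 3.144] = [112.276, 118.184]. RSS = √1.070756 = 1.035.

nominal=115.040 wc=[112.276,118.184] rss=1.035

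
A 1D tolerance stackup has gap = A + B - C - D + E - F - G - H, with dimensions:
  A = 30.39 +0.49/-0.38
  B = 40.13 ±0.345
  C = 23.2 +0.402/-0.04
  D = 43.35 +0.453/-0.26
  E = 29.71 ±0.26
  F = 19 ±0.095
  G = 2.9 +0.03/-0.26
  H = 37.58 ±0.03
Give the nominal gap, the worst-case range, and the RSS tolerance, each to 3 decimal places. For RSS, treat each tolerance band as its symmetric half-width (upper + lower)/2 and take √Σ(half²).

nominal=-25.800 wc=[-27.795,-24.020] rss=0.763

Stack each dimension's contribution:
  +A: nom +30.390 → Σnom=30.390; wc +0.490/-0.380 → slack +0.490/-0.380; half-tol=0.435, Σhalf²=0.189225
  +B: nom +40.130 → Σnom=70.520; wc +0.345/-0.345 → slack +0.835/-0.725; half-tol=0.345, Σhalf²=0.308250
  -C: nom -23.200 → Σnom=47.320; wc +0.040/-0.402 → slack +0.875/-1.127; half-tol=0.221, Σhalf²=0.357091
  -D: nom -43.350 → Σnom=3.970; wc +0.260/-0.453 → slack +1.135/-1.580; half-tol=0.357, Σhalf²=0.484183
  +E: nom +29.710 → Σnom=33.680; wc +0.260/-0.260 → slack +1.395/-1.840; half-tol=0.260, Σhalf²=0.551783
  -F: nom -19.000 → Σnom=14.680; wc +0.095/-0.095 → slack +1.490/-1.935; half-tol=0.095, Σhalf²=0.560808
  -G: nom -2.900 → Σnom=11.780; wc +0.260/-0.030 → slack +1.750/-1.965; half-tol=0.145, Σhalf²=0.581833
  -H: nom -37.580 → Σnom=-25.800; wc +0.030/-0.030 → slack +1.780/-1.995; half-tol=0.030, Σhalf²=0.582733
Nominal = -25.800. Worst-case = [-25.800 - 1.995, -25.800 + 1.780] = [-27.795, -24.020]. RSS = √0.582733 = 0.763.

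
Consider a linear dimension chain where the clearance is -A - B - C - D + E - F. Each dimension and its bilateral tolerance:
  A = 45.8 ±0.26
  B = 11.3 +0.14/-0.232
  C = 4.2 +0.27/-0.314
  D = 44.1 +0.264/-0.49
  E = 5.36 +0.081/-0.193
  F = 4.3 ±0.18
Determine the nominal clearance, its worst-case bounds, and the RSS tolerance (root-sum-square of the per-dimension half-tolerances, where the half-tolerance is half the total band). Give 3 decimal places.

nominal=-104.340 wc=[-105.647,-102.783] rss=0.617

Stack each dimension's contribution:
  -A: nom -45.800 → Σnom=-45.800; wc +0.260/-0.260 → slack +0.260/-0.260; half-tol=0.260, Σhalf²=0.067600
  -B: nom -11.300 → Σnom=-57.100; wc +0.232/-0.140 → slack +0.492/-0.400; half-tol=0.186, Σhalf²=0.102196
  -C: nom -4.200 → Σnom=-61.300; wc +0.314/-0.270 → slack +0.806/-0.670; half-tol=0.292, Σhalf²=0.187460
  -D: nom -44.100 → Σnom=-105.400; wc +0.490/-0.264 → slack +1.296/-0.934; half-tol=0.377, Σhalf²=0.329589
  +E: nom +5.360 → Σnom=-100.040; wc +0.081/-0.193 → slack +1.377/-1.127; half-tol=0.137, Σhalf²=0.348358
  -F: nom -4.300 → Σnom=-104.340; wc +0.180/-0.180 → slack +1.557/-1.307; half-tol=0.180, Σhalf²=0.380758
Nominal = -104.340. Worst-case = [-104.340 - 1.307, -104.340 + 1.557] = [-105.647, -102.783]. RSS = √0.380758 = 0.617.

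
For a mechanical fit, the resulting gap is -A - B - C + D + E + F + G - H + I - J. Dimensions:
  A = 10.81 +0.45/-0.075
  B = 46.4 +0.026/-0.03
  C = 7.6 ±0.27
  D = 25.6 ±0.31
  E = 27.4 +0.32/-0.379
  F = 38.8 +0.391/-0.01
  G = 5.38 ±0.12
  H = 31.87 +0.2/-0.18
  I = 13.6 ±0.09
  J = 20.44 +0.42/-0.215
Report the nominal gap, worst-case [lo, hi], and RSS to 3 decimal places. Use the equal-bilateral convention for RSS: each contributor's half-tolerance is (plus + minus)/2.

nominal=-6.340 wc=[-8.615,-4.339] rss=0.749

Stack each dimension's contribution:
  -A: nom -10.810 → Σnom=-10.810; wc +0.075/-0.450 → slack +0.075/-0.450; half-tol=0.263, Σhalf²=0.068906
  -B: nom -46.400 → Σnom=-57.210; wc +0.030/-0.026 → slack +0.105/-0.476; half-tol=0.028, Σhalf²=0.069690
  -C: nom -7.600 → Σnom=-64.810; wc +0.270/-0.270 → slack +0.375/-0.746; half-tol=0.270, Σhalf²=0.142590
  +D: nom +25.600 → Σnom=-39.210; wc +0.310/-0.310 → slack +0.685/-1.056; half-tol=0.310, Σhalf²=0.238690
  +E: nom +27.400 → Σnom=-11.810; wc +0.320/-0.379 → slack +1.005/-1.435; half-tol=0.350, Σhalf²=0.360841
  +F: nom +38.800 → Σnom=26.990; wc +0.391/-0.010 → slack +1.396/-1.445; half-tol=0.201, Σhalf²=0.401041
  +G: nom +5.380 → Σnom=32.370; wc +0.120/-0.120 → slack +1.516/-1.565; half-tol=0.120, Σhalf²=0.415441
  -H: nom -31.870 → Σnom=0.500; wc +0.180/-0.200 → slack +1.696/-1.765; half-tol=0.190, Σhalf²=0.451541
  +I: nom +13.600 → Σnom=14.100; wc +0.090/-0.090 → slack +1.786/-1.855; half-tol=0.090, Σhalf²=0.459641
  -J: nom -20.440 → Σnom=-6.340; wc +0.215/-0.420 → slack +2.001/-2.275; half-tol=0.318, Σhalf²=0.560447
Nominal = -6.340. Worst-case = [-6.340 - 2.275, -6.340 + 2.001] = [-8.615, -4.339]. RSS = √0.560447 = 0.749.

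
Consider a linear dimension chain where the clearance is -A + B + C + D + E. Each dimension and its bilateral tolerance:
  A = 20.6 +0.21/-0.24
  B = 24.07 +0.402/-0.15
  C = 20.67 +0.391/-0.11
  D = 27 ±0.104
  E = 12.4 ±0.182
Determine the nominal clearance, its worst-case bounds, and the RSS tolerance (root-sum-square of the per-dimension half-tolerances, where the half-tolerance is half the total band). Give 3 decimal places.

Stack each dimension's contribution:
  -A: nom -20.600 → Σnom=-20.600; wc +0.240/-0.210 → slack +0.240/-0.210; half-tol=0.225, Σhalf²=0.050625
  +B: nom +24.070 → Σnom=3.470; wc +0.402/-0.150 → slack +0.642/-0.360; half-tol=0.276, Σhalf²=0.126801
  +C: nom +20.670 → Σnom=24.140; wc +0.391/-0.110 → slack +1.033/-0.470; half-tol=0.251, Σhalf²=0.189551
  +D: nom +27.000 → Σnom=51.140; wc +0.104/-0.104 → slack +1.137/-0.574; half-tol=0.104, Σhalf²=0.200367
  +E: nom +12.400 → Σnom=63.540; wc +0.182/-0.182 → slack +1.319/-0.756; half-tol=0.182, Σhalf²=0.233491
Nominal = 63.540. Worst-case = [63.540 - 0.756, 63.540 + 1.319] = [62.784, 64.859]. RSS = √0.233491 = 0.483.

nominal=63.540 wc=[62.784,64.859] rss=0.483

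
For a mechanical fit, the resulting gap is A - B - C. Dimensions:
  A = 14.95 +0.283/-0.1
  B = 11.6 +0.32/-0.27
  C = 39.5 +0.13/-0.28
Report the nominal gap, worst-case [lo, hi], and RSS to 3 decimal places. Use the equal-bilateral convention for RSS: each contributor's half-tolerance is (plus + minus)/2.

Stack each dimension's contribution:
  +A: nom +14.950 → Σnom=14.950; wc +0.283/-0.100 → slack +0.283/-0.100; half-tol=0.192, Σhalf²=0.036672
  -B: nom -11.600 → Σnom=3.350; wc +0.270/-0.320 → slack +0.553/-0.420; half-tol=0.295, Σhalf²=0.123697
  -C: nom -39.500 → Σnom=-36.150; wc +0.280/-0.130 → slack +0.833/-0.550; half-tol=0.205, Σhalf²=0.165722
Nominal = -36.150. Worst-case = [-36.150 - 0.550, -36.150 + 0.833] = [-36.700, -35.317]. RSS = √0.165722 = 0.407.

nominal=-36.150 wc=[-36.700,-35.317] rss=0.407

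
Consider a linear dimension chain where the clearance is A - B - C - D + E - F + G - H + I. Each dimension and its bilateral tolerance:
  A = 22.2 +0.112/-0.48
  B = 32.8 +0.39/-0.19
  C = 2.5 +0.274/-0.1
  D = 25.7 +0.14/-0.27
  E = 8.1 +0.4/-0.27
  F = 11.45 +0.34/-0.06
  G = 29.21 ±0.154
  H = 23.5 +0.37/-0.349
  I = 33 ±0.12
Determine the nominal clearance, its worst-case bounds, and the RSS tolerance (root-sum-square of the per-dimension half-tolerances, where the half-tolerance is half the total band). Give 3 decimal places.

nominal=-3.440 wc=[-5.978,-1.685] rss=0.754

Stack each dimension's contribution:
  +A: nom +22.200 → Σnom=22.200; wc +0.112/-0.480 → slack +0.112/-0.480; half-tol=0.296, Σhalf²=0.087616
  -B: nom -32.800 → Σnom=-10.600; wc +0.190/-0.390 → slack +0.302/-0.870; half-tol=0.290, Σhalf²=0.171716
  -C: nom -2.500 → Σnom=-13.100; wc +0.100/-0.274 → slack +0.402/-1.144; half-tol=0.187, Σhalf²=0.206685
  -D: nom -25.700 → Σnom=-38.800; wc +0.270/-0.140 → slack +0.672/-1.284; half-tol=0.205, Σhalf²=0.248710
  +E: nom +8.100 → Σnom=-30.700; wc +0.400/-0.270 → slack +1.072/-1.554; half-tol=0.335, Σhalf²=0.360935
  -F: nom -11.450 → Σnom=-42.150; wc +0.060/-0.340 → slack +1.132/-1.894; half-tol=0.200, Σhalf²=0.400935
  +G: nom +29.210 → Σnom=-12.940; wc +0.154/-0.154 → slack +1.286/-2.048; half-tol=0.154, Σhalf²=0.424651
  -H: nom -23.500 → Σnom=-36.440; wc +0.349/-0.370 → slack +1.635/-2.418; half-tol=0.359, Σhalf²=0.553891
  +I: nom +33.000 → Σnom=-3.440; wc +0.120/-0.120 → slack +1.755/-2.538; half-tol=0.120, Σhalf²=0.568291
Nominal = -3.440. Worst-case = [-3.440 - 2.538, -3.440 + 1.755] = [-5.978, -1.685]. RSS = √0.568291 = 0.754.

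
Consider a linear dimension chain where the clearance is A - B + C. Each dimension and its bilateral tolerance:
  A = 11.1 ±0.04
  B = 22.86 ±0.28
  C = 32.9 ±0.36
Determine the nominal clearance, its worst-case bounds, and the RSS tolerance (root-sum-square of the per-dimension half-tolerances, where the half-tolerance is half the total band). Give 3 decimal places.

Stack each dimension's contribution:
  +A: nom +11.100 → Σnom=11.100; wc +0.040/-0.040 → slack +0.040/-0.040; half-tol=0.040, Σhalf²=0.001600
  -B: nom -22.860 → Σnom=-11.760; wc +0.280/-0.280 → slack +0.320/-0.320; half-tol=0.280, Σhalf²=0.080000
  +C: nom +32.900 → Σnom=21.140; wc +0.360/-0.360 → slack +0.680/-0.680; half-tol=0.360, Σhalf²=0.209600
Nominal = 21.140. Worst-case = [21.140 - 0.680, 21.140 + 0.680] = [20.460, 21.820]. RSS = √0.209600 = 0.458.

nominal=21.140 wc=[20.460,21.820] rss=0.458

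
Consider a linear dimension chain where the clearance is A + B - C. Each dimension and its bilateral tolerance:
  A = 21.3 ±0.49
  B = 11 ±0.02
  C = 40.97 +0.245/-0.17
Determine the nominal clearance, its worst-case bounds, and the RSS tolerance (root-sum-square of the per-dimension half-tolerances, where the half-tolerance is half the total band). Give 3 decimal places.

Stack each dimension's contribution:
  +A: nom +21.300 → Σnom=21.300; wc +0.490/-0.490 → slack +0.490/-0.490; half-tol=0.490, Σhalf²=0.240100
  +B: nom +11.000 → Σnom=32.300; wc +0.020/-0.020 → slack +0.510/-0.510; half-tol=0.020, Σhalf²=0.240500
  -C: nom -40.970 → Σnom=-8.670; wc +0.170/-0.245 → slack +0.680/-0.755; half-tol=0.208, Σhalf²=0.283556
Nominal = -8.670. Worst-case = [-8.670 - 0.755, -8.670 + 0.680] = [-9.425, -7.990]. RSS = √0.283556 = 0.532.

nominal=-8.670 wc=[-9.425,-7.990] rss=0.532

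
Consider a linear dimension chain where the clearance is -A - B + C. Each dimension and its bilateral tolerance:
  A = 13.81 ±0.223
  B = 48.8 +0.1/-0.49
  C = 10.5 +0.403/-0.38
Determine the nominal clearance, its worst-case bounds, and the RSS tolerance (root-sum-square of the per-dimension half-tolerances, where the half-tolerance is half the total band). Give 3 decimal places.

Stack each dimension's contribution:
  -A: nom -13.810 → Σnom=-13.810; wc +0.223/-0.223 → slack +0.223/-0.223; half-tol=0.223, Σhalf²=0.049729
  -B: nom -48.800 → Σnom=-62.610; wc +0.490/-0.100 → slack +0.713/-0.323; half-tol=0.295, Σhalf²=0.136754
  +C: nom +10.500 → Σnom=-52.110; wc +0.403/-0.380 → slack +1.116/-0.703; half-tol=0.392, Σhalf²=0.290026
Nominal = -52.110. Worst-case = [-52.110 - 0.703, -52.110 + 1.116] = [-52.813, -50.994]. RSS = √0.290026 = 0.539.

nominal=-52.110 wc=[-52.813,-50.994] rss=0.539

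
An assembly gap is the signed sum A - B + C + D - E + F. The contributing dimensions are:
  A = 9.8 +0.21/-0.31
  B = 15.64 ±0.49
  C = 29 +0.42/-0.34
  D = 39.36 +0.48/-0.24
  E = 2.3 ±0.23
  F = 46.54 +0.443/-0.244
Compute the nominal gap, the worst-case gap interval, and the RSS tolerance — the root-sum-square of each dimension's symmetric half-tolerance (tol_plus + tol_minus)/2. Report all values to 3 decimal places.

Stack each dimension's contribution:
  +A: nom +9.800 → Σnom=9.800; wc +0.210/-0.310 → slack +0.210/-0.310; half-tol=0.260, Σhalf²=0.067600
  -B: nom -15.640 → Σnom=-5.840; wc +0.490/-0.490 → slack +0.700/-0.800; half-tol=0.490, Σhalf²=0.307700
  +C: nom +29.000 → Σnom=23.160; wc +0.420/-0.340 → slack +1.120/-1.140; half-tol=0.380, Σhalf²=0.452100
  +D: nom +39.360 → Σnom=62.520; wc +0.480/-0.240 → slack +1.600/-1.380; half-tol=0.360, Σhalf²=0.581700
  -E: nom -2.300 → Σnom=60.220; wc +0.230/-0.230 → slack +1.830/-1.610; half-tol=0.230, Σhalf²=0.634600
  +F: nom +46.540 → Σnom=106.760; wc +0.443/-0.244 → slack +2.273/-1.854; half-tol=0.344, Σhalf²=0.752592
Nominal = 106.760. Worst-case = [106.760 - 1.854, 106.760 + 2.273] = [104.906, 109.033]. RSS = √0.752592 = 0.868.

nominal=106.760 wc=[104.906,109.033] rss=0.868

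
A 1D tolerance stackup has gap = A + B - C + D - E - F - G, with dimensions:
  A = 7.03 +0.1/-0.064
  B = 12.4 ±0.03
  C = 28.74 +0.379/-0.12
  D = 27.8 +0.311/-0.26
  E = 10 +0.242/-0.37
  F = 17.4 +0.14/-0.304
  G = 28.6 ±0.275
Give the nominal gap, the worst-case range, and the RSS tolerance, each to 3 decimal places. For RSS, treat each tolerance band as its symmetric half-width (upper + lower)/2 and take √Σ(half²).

nominal=-37.510 wc=[-38.900,-36.000] rss=0.608

Stack each dimension's contribution:
  +A: nom +7.030 → Σnom=7.030; wc +0.100/-0.064 → slack +0.100/-0.064; half-tol=0.082, Σhalf²=0.006724
  +B: nom +12.400 → Σnom=19.430; wc +0.030/-0.030 → slack +0.130/-0.094; half-tol=0.030, Σhalf²=0.007624
  -C: nom -28.740 → Σnom=-9.310; wc +0.120/-0.379 → slack +0.250/-0.473; half-tol=0.249, Σhalf²=0.069874
  +D: nom +27.800 → Σnom=18.490; wc +0.311/-0.260 → slack +0.561/-0.733; half-tol=0.285, Σhalf²=0.151384
  -E: nom -10.000 → Σnom=8.490; wc +0.370/-0.242 → slack +0.931/-0.975; half-tol=0.306, Σhalf²=0.245020
  -F: nom -17.400 → Σnom=-8.910; wc +0.304/-0.140 → slack +1.235/-1.115; half-tol=0.222, Σhalf²=0.294304
  -G: nom -28.600 → Σnom=-37.510; wc +0.275/-0.275 → slack +1.510/-1.390; half-tol=0.275, Σhalf²=0.369929
Nominal = -37.510. Worst-case = [-37.510 - 1.390, -37.510 + 1.510] = [-38.900, -36.000]. RSS = √0.369929 = 0.608.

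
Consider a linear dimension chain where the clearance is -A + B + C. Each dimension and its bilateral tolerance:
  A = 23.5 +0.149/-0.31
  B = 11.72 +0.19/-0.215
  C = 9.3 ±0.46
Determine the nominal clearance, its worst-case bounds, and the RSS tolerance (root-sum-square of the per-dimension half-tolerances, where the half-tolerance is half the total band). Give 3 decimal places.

Stack each dimension's contribution:
  -A: nom -23.500 → Σnom=-23.500; wc +0.310/-0.149 → slack +0.310/-0.149; half-tol=0.229, Σhalf²=0.052670
  +B: nom +11.720 → Σnom=-11.780; wc +0.190/-0.215 → slack +0.500/-0.364; half-tol=0.203, Σhalf²=0.093676
  +C: nom +9.300 → Σnom=-2.480; wc +0.460/-0.460 → slack +0.960/-0.824; half-tol=0.460, Σhalf²=0.305277
Nominal = -2.480. Worst-case = [-2.480 - 0.824, -2.480 + 0.960] = [-3.304, -1.520]. RSS = √0.305277 = 0.553.

nominal=-2.480 wc=[-3.304,-1.520] rss=0.553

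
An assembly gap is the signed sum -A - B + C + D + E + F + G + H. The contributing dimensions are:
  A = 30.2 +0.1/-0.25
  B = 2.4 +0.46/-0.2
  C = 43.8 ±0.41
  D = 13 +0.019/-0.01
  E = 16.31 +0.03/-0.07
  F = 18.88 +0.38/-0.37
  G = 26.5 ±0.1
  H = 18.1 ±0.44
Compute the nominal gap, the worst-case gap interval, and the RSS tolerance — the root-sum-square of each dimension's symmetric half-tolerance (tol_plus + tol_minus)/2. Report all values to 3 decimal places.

nominal=103.990 wc=[102.030,105.819] rss=0.809

Stack each dimension's contribution:
  -A: nom -30.200 → Σnom=-30.200; wc +0.250/-0.100 → slack +0.250/-0.100; half-tol=0.175, Σhalf²=0.030625
  -B: nom -2.400 → Σnom=-32.600; wc +0.200/-0.460 → slack +0.450/-0.560; half-tol=0.330, Σhalf²=0.139525
  +C: nom +43.800 → Σnom=11.200; wc +0.410/-0.410 → slack +0.860/-0.970; half-tol=0.410, Σhalf²=0.307625
  +D: nom +13.000 → Σnom=24.200; wc +0.019/-0.010 → slack +0.879/-0.980; half-tol=0.014, Σhalf²=0.307835
  +E: nom +16.310 → Σnom=40.510; wc +0.030/-0.070 → slack +0.909/-1.050; half-tol=0.050, Σhalf²=0.310335
  +F: nom +18.880 → Σnom=59.390; wc +0.380/-0.370 → slack +1.289/-1.420; half-tol=0.375, Σhalf²=0.450960
  +G: nom +26.500 → Σnom=85.890; wc +0.100/-0.100 → slack +1.389/-1.520; half-tol=0.100, Σhalf²=0.460960
  +H: nom +18.100 → Σnom=103.990; wc +0.440/-0.440 → slack +1.829/-1.960; half-tol=0.440, Σhalf²=0.654560
Nominal = 103.990. Worst-case = [103.990 - 1.960, 103.990 + 1.829] = [102.030, 105.819]. RSS = √0.654560 = 0.809.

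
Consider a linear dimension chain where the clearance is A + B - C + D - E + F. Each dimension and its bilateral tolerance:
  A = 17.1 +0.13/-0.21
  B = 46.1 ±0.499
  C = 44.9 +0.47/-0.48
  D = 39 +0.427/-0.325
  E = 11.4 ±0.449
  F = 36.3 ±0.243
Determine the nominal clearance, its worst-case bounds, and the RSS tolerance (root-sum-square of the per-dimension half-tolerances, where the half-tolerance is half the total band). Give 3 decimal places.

nominal=82.200 wc=[80.004,84.428] rss=0.952

Stack each dimension's contribution:
  +A: nom +17.100 → Σnom=17.100; wc +0.130/-0.210 → slack +0.130/-0.210; half-tol=0.170, Σhalf²=0.028900
  +B: nom +46.100 → Σnom=63.200; wc +0.499/-0.499 → slack +0.629/-0.709; half-tol=0.499, Σhalf²=0.277901
  -C: nom -44.900 → Σnom=18.300; wc +0.480/-0.470 → slack +1.109/-1.179; half-tol=0.475, Σhalf²=0.503526
  +D: nom +39.000 → Σnom=57.300; wc +0.427/-0.325 → slack +1.536/-1.504; half-tol=0.376, Σhalf²=0.644902
  -E: nom -11.400 → Σnom=45.900; wc +0.449/-0.449 → slack +1.985/-1.953; half-tol=0.449, Σhalf²=0.846503
  +F: nom +36.300 → Σnom=82.200; wc +0.243/-0.243 → slack +2.228/-2.196; half-tol=0.243, Σhalf²=0.905552
Nominal = 82.200. Worst-case = [82.200 - 2.196, 82.200 + 2.228] = [80.004, 84.428]. RSS = √0.905552 = 0.952.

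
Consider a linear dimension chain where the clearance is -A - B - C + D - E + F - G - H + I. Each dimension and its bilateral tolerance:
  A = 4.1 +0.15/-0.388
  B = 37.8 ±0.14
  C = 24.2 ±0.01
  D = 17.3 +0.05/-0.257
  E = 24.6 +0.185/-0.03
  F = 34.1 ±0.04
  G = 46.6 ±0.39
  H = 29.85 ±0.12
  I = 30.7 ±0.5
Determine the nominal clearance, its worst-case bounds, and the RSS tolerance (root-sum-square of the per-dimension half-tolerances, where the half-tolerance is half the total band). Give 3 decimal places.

Stack each dimension's contribution:
  -A: nom -4.100 → Σnom=-4.100; wc +0.388/-0.150 → slack +0.388/-0.150; half-tol=0.269, Σhalf²=0.072361
  -B: nom -37.800 → Σnom=-41.900; wc +0.140/-0.140 → slack +0.528/-0.290; half-tol=0.140, Σhalf²=0.091961
  -C: nom -24.200 → Σnom=-66.100; wc +0.010/-0.010 → slack +0.538/-0.300; half-tol=0.010, Σhalf²=0.092061
  +D: nom +17.300 → Σnom=-48.800; wc +0.050/-0.257 → slack +0.588/-0.557; half-tol=0.153, Σhalf²=0.115623
  -E: nom -24.600 → Σnom=-73.400; wc +0.030/-0.185 → slack +0.618/-0.742; half-tol=0.107, Σhalf²=0.127180
  +F: nom +34.100 → Σnom=-39.300; wc +0.040/-0.040 → slack +0.658/-0.782; half-tol=0.040, Σhalf²=0.128779
  -G: nom -46.600 → Σnom=-85.900; wc +0.390/-0.390 → slack +1.048/-1.172; half-tol=0.390, Σhalf²=0.280880
  -H: nom -29.850 → Σnom=-115.750; wc +0.120/-0.120 → slack +1.168/-1.292; half-tol=0.120, Σhalf²=0.295280
  +I: nom +30.700 → Σnom=-85.050; wc +0.500/-0.500 → slack +1.668/-1.792; half-tol=0.500, Σhalf²=0.545280
Nominal = -85.050. Worst-case = [-85.050 - 1.792, -85.050 + 1.668] = [-86.842, -83.382]. RSS = √0.545280 = 0.738.

nominal=-85.050 wc=[-86.842,-83.382] rss=0.738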